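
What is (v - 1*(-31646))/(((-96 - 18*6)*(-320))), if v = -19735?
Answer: 11911/65280 ≈ 0.18246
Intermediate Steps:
(v - 1*(-31646))/(((-96 - 18*6)*(-320))) = (-19735 - 1*(-31646))/(((-96 - 18*6)*(-320))) = (-19735 + 31646)/(((-96 - 108)*(-320))) = 11911/((-204*(-320))) = 11911/65280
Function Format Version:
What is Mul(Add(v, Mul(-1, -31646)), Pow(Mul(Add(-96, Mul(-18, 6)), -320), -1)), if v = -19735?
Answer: Rational(11911, 65280) ≈ 0.18246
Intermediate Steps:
Mul(Add(v, Mul(-1, -31646)), Pow(Mul(Add(-96, Mul(-18, 6)), -320), -1)) = Mul(Add(-19735, Mul(-1, -31646)), Pow(Mul(Add(-96, Mul(-18, 6)), -320), -1)) = Mul(Add(-19735, 31646), Pow(Mul(Add(-96, -108), -320), -1)) = Mul(11911, Pow(Mul(-204, -320), -1)) = Mul(11911, Pow(65280, -1)) = Mul(11911, Rational(1, 65280)) = Rational(11911, 65280)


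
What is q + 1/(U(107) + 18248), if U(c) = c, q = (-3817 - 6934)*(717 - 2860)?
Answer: 422888058516/18355 ≈ 2.3039e+7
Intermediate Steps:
q = 23039393 (q = -10751*(-2143) = 23039393)
q + 1/(U(107) + 18248) = 23039393 + 1/(107 + 18248) = 23039393 + 1/18355 = 422888058516/18355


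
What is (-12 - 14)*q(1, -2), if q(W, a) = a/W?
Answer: 52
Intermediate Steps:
(-12 - 14)*q(1, -2) = (-12 - 14)*(-2/1) = -(-52) = -26*(-2) = 52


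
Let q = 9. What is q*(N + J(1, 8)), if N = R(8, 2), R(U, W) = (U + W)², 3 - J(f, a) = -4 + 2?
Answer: 945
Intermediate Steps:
J(f, a) = 5 (J(f, a) = 3 - (-4 + 2) = 3 - 1*(-2) = 3 + 2 = 5)
N = 100 (N = (8 + 2)² = 10² = 100)
q*(N + J(1, 8)) = 9*(100 + 5) = 9*105 = 945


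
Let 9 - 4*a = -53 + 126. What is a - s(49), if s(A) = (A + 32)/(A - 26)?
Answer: -449/23 ≈ -19.522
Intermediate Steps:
a = -16 (a = 9/4 - (-53 + 126)/4 = 9/4 - 1/4*73 = 9/4 - 73/4 = -16)
s(A) = (32 + A)/(-26 + A)
a - s(49) = -16 - (32 + 49)/(-26 + 49) = -16 - 81/23 = -449/23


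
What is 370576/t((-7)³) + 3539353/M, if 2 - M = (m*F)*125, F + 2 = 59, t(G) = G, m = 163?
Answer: -431590958927/398350939 ≈ -1083.4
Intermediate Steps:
F = 57 (F = -2 + 59 = 57)
M = -1161373 (M = 2 - 163*57*125 = 2 - 9291*125 = 2 - 1*1161375 = 2 - 1161375 = -1161373)
370576/t((-7)³) + 3539353/M = 370576/((-7)³) + 3539353/(-1161373) = 370576/(-343) + 3539353*(-1/1161373) = 370576*(-1/343) - 3539353/1161373 = -370576/343 - 3539353/1161373 = -431590958927/398350939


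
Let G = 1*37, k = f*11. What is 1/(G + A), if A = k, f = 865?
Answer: 1/9552 ≈ 0.00010469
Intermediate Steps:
k = 9515 (k = 865*11 = 9515)
G = 37
A = 9515
1/(G + A) = 1/(37 + 9515) = 1/9552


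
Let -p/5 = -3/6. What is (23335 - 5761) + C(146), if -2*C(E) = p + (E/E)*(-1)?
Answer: 70293/4 ≈ 17573.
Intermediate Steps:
p = 5/2 (p = -(-15)/6 = -5*(-½) = 5/2 ≈ 2.5000)
C(E) = -¾ (C(E) = -(5/2 + (E/E)*(-1))/2 = -(5/2 + 1*(-1))/2 = -(5/2 - 1)/2 = -½*3/2 = -¾)
(23335 - 5761) + C(146) = (23335 - 5761) - ¾ = 17574 - ¾ = 70293/4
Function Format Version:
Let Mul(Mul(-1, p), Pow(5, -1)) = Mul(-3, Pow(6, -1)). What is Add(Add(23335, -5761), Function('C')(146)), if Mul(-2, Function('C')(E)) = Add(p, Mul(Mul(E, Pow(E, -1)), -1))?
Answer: Rational(70293, 4) ≈ 17573.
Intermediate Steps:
p = Rational(5, 2) (p = Mul(-5, Mul(-3, Pow(6, -1))) = Mul(-5, Mul(-3, Rational(1, 6))) = Mul(-5, Rational(-1, 2)) = Rational(5, 2) ≈ 2.5000)
Function('C')(E) = Rational(-3, 4) (Function('C')(E) = Mul(Rational(-1, 2), Add(Rational(5, 2), Mul(Mul(E, Pow(E, -1)), -1))) = Mul(Rational(-1, 2), Add(Rational(5, 2), Mul(1, -1))) = Mul(Rational(-1, 2), Add(Rational(5, 2), -1)) = Mul(Rational(-1, 2), Rational(3, 2)) = Rational(-3, 4))
Add(Add(23335, -5761), Function('C')(146)) = Add(Add(23335, -5761), Rational(-3, 4)) = Add(17574, Rational(-3, 4)) = Rational(70293, 4)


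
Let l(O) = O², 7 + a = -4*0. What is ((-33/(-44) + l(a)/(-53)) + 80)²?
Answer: 286387929/44944 ≈ 6372.1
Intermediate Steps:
a = -7 (a = -7 - 4*0 = -7 + 0 = -7)
((-33/(-44) + l(a)/(-53)) + 80)² = ((-33/(-44) + (-7)²/(-53)) + 80)² = ((-33*(-1/44) + 49*(-1/53)) + 80)² = ((¾ - 49/53) + 80)² = (-37/212 + 80)² = (16923/212)² = 286387929/44944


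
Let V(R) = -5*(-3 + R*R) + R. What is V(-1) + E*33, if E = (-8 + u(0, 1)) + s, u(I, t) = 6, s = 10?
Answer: 273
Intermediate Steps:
V(R) = 15 + R - 5*R² (V(R) = -5*(-3 + R²) + R = (15 - 5*R²) + R = 15 + R - 5*R²)
E = 8 (E = (-8 + 6) + 10 = -2 + 10 = 8)
V(-1) + E*33 = (15 - 1 - 5*(-1)²) + 8*33 = (15 - 1 - 5*1) + 264 = (15 - 1 - 5) + 264 = 9 + 264 = 273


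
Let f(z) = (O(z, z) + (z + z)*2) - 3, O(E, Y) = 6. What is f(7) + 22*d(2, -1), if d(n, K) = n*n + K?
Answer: 97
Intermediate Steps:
d(n, K) = K + n**2 (d(n, K) = n**2 + K = K + n**2)
f(z) = 3 + 4*z (f(z) = (6 + (z + z)*2) - 3 = (6 + (2*z)*2) - 3 = (6 + 4*z) - 3 = 3 + 4*z)
f(7) + 22*d(2, -1) = (3 + 4*7) + 22*(-1 + 2**2) = (3 + 28) + 22*(-1 + 4) = 31 + 22*3 = 31 + 66 = 97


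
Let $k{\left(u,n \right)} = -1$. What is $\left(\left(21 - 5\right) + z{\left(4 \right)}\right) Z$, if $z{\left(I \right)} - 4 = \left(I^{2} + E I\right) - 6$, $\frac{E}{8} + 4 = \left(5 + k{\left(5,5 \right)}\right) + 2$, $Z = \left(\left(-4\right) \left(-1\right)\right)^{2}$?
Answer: $1504$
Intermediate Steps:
$Z = 16$ ($Z = 4^{2} = 16$)
$E = 16$ ($E = -32 + 8 \left(\left(5 - 1\right) + 2\right) = -32 + 8 \left(4 + 2\right) = -32 + 8 \cdot 6 = -32 + 48 = 16$)
$z{\left(I \right)} = -2 + I^{2} + 16 I$ ($z{\left(I \right)} = 4 - \left(6 - I^{2} - 16 I\right) = 4 + \left(-6 + I^{2} + 16 I\right) = -2 + I^{2} + 16 I$)
$\left(\left(21 - 5\right) + z{\left(4 \right)}\right) Z = \left(\left(21 - 5\right) + \left(-2 + 4^{2} + 16 \cdot 4\right)\right) 16 = \left(\left(21 - 5\right) + \left(-2 + 16 + 64\right)\right) 16 = \left(16 + 78\right) 16 = 94 \cdot 16 = 1504$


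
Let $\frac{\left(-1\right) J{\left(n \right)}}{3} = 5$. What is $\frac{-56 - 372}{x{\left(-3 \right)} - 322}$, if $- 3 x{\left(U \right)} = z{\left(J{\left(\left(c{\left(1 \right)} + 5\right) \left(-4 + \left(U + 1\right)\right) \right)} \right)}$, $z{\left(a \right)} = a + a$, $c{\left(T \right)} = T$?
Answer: $\frac{107}{78} \approx 1.3718$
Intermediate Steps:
$J{\left(n \right)} = -15$ ($J{\left(n \right)} = \left(-3\right) 5 = -15$)
$z{\left(a \right)} = 2 a$
$x{\left(U \right)} = 10$ ($x{\left(U \right)} = - \frac{2 \left(-15\right)}{3} = \left(- \frac{1}{3}\right) \left(-30\right) = 10$)
$\frac{-56 - 372}{x{\left(-3 \right)} - 322} = \frac{-56 - 372}{10 - 322} = - \frac{428}{-312} = \left(-428\right) \left(- \frac{1}{312}\right) = \frac{107}{78}$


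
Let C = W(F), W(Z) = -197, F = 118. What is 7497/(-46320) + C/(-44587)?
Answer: -108381233/688423280 ≈ -0.15743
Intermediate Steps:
C = -197
7497/(-46320) + C/(-44587) = 7497/(-46320) - 197/(-44587) = 7497*(-1/46320) - 197*(-1/44587) = -2499/15440 + 197/44587 = -108381233/688423280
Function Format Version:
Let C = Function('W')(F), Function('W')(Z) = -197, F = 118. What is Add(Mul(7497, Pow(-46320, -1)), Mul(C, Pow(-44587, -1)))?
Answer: Rational(-108381233, 688423280) ≈ -0.15743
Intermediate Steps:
C = -197
Add(Mul(7497, Pow(-46320, -1)), Mul(C, Pow(-44587, -1))) = Add(Mul(7497, Pow(-46320, -1)), Mul(-197, Pow(-44587, -1))) = Add(Mul(7497, Rational(-1, 46320)), Mul(-197, Rational(-1, 44587))) = Add(Rational(-2499, 15440), Rational(197, 44587)) = Rational(-108381233, 688423280)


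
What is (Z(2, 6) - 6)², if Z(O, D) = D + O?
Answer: 4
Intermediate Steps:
(Z(2, 6) - 6)² = ((6 + 2) - 6)² = (8 - 6)² = 2² = 4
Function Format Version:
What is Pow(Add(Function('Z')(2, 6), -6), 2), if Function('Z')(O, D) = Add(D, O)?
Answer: 4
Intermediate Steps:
Pow(Add(Function('Z')(2, 6), -6), 2) = Pow(Add(Add(6, 2), -6), 2) = Pow(Add(8, -6), 2) = Pow(2, 2) = 4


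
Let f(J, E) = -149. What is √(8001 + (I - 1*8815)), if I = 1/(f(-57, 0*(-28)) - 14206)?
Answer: I*√18637528745/4785 ≈ 28.531*I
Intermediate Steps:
I = -1/14355 (I = 1/(-149 - 14206) = 1/(-14355) = -1/14355 ≈ -6.9662e-5)
√(8001 + (I - 1*8815)) = √(8001 + (-1/14355 - 1*8815)) = √(8001 + (-1/14355 - 8815)) = √(8001 - 126539326/14355) = √(-11684971/14355) = I*√18637528745/4785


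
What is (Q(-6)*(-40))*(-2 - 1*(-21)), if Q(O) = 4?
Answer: -3040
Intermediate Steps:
(Q(-6)*(-40))*(-2 - 1*(-21)) = (4*(-40))*(-2 - 1*(-21)) = -160*(-2 + 21) = -160*19 = -3040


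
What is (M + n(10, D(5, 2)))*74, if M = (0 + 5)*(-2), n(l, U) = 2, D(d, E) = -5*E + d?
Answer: -592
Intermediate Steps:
D(d, E) = d - 5*E
M = -10 (M = 5*(-2) = -10)
(M + n(10, D(5, 2)))*74 = (-10 + 2)*74 = -8*74 = -592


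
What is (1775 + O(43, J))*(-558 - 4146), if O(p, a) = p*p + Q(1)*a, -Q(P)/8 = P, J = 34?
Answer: -15767808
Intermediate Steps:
Q(P) = -8*P
O(p, a) = p² - 8*a (O(p, a) = p*p + (-8*1)*a = p² - 8*a)
(1775 + O(43, J))*(-558 - 4146) = (1775 + (43² - 8*34))*(-558 - 4146) = (1775 + (1849 - 272))*(-4704) = (1775 + 1577)*(-4704) = 3352*(-4704) = -15767808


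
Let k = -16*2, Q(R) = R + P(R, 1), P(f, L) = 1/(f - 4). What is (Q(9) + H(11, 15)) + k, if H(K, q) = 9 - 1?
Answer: -74/5 ≈ -14.800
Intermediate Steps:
P(f, L) = 1/(-4 + f)
H(K, q) = 8
Q(R) = R + 1/(-4 + R)
k = -32
(Q(9) + H(11, 15)) + k = ((1 + 9*(-4 + 9))/(-4 + 9) + 8) - 32 = ((1 + 9*5)/5 + 8) - 32 = ((1 + 45)/5 + 8) - 32 = ((⅕)*46 + 8) - 32 = (46/5 + 8) - 32 = 86/5 - 32 = -74/5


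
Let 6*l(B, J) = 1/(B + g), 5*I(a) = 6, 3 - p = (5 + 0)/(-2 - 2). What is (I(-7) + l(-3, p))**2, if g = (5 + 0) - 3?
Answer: 961/900 ≈ 1.0678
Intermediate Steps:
g = 2 (g = 5 - 3 = 2)
p = 17/4 (p = 3 - (5 + 0)/(-2 - 2) = 3 - 5/(-4) = 3 - 5*(-1)/4 = 3 - 1*(-5/4) = 3 + 5/4 = 17/4 ≈ 4.2500)
I(a) = 6/5 (I(a) = (1/5)*6 = 6/5)
l(B, J) = 1/(6*(2 + B)) (l(B, J) = 1/(6*(B + 2)) = 1/(6*(2 + B)))
(I(-7) + l(-3, p))**2 = (6/5 + 1/(6*(2 - 3)))**2 = (6/5 + (1/6)/(-1))**2 = (6/5 + (1/6)*(-1))**2 = (6/5 - 1/6)**2 = (31/30)**2 = 961/900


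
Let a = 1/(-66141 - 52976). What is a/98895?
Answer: -1/11780075715 ≈ -8.4889e-11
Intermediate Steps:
a = -1/119117 (a = 1/(-119117) = -1/119117 ≈ -8.3951e-6)
a/98895 = -1/119117/98895 = -1/119117*1/98895 = -1/11780075715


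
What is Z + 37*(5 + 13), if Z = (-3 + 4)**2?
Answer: 667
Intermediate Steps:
Z = 1 (Z = 1**2 = 1)
Z + 37*(5 + 13) = 1 + 37*(5 + 13) = 1 + 37*18 = 1 + 666 = 667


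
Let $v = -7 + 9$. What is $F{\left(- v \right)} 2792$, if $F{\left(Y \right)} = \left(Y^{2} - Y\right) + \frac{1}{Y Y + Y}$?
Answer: $18148$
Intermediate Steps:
$v = 2$
$F{\left(Y \right)} = Y^{2} + \frac{1}{Y + Y^{2}} - Y$ ($F{\left(Y \right)} = \left(Y^{2} - Y\right) + \frac{1}{Y^{2} + Y} = \left(Y^{2} - Y\right) + \frac{1}{Y + Y^{2}} = Y^{2} + \frac{1}{Y + Y^{2}} - Y$)
$F{\left(- v \right)} 2792 = \frac{1 + \left(\left(-1\right) 2\right)^{4} - \left(\left(-1\right) 2\right)^{2}}{\left(-1\right) 2 \left(1 - 2\right)} 2792 = \frac{1 + \left(-2\right)^{4} - \left(-2\right)^{2}}{\left(-2\right) \left(1 - 2\right)} 2792 = - \frac{1 + 16 - 4}{2 \left(-1\right)} 2792 = \left(- \frac{1}{2}\right) \left(-1\right) \left(1 + 16 - 4\right) 2792 = \left(- \frac{1}{2}\right) \left(-1\right) 13 \cdot 2792 = \frac{13}{2} \cdot 2792 = 18148$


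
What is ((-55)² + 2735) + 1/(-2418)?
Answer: 13927679/2418 ≈ 5760.0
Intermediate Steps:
((-55)² + 2735) + 1/(-2418) = (3025 + 2735) - 1/2418 = 5760 - 1/2418 = 13927679/2418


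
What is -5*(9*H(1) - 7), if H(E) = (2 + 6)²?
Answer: -2845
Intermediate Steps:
H(E) = 64 (H(E) = 8² = 64)
-5*(9*H(1) - 7) = -5*(9*64 - 7) = -5*(576 - 7) = -5*569 = -2845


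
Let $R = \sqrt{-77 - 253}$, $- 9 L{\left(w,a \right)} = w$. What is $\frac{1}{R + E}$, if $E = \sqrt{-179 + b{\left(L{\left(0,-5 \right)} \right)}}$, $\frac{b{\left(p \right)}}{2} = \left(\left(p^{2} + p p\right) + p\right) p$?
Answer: $- \frac{i}{\sqrt{179} + \sqrt{330}} \approx - 0.031701 i$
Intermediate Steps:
$L{\left(w,a \right)} = - \frac{w}{9}$
$b{\left(p \right)} = 2 p \left(p + 2 p^{2}\right)$ ($b{\left(p \right)} = 2 \left(\left(p^{2} + p p\right) + p\right) p = 2 \left(\left(p^{2} + p^{2}\right) + p\right) p = 2 \left(2 p^{2} + p\right) p = 2 \left(p + 2 p^{2}\right) p = 2 p \left(p + 2 p^{2}\right)$)
$R = i \sqrt{330}$ ($R = \sqrt{-330} = i \sqrt{330} \approx 18.166 i$)
$E = i \sqrt{179}$ ($E = \sqrt{-179 + \left(\left(- \frac{1}{9}\right) 0\right)^{2} \left(2 + 4 \left(\left(- \frac{1}{9}\right) 0\right)\right)} = \sqrt{-179 + 0^{2} \left(2 + 4 \cdot 0\right)} = \sqrt{-179 + 0 \left(2 + 0\right)} = \sqrt{-179 + 0 \cdot 2} = \sqrt{-179 + 0} = \sqrt{-179} = i \sqrt{179} \approx 13.379 i$)
$\frac{1}{R + E} = \frac{1}{i \sqrt{330} + i \sqrt{179}} = \frac{1}{i \sqrt{179} + i \sqrt{330}}$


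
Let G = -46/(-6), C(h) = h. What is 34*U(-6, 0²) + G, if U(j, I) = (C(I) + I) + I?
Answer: 23/3 ≈ 7.6667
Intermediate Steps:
G = 23/3 (G = -46*(-⅙) = 23/3 ≈ 7.6667)
U(j, I) = 3*I (U(j, I) = (I + I) + I = 2*I + I = 3*I)
34*U(-6, 0²) + G = 34*(3*0²) + 23/3 = 34*(3*0) + 23/3 = 34*0 + 23/3 = 0 + 23/3 = 23/3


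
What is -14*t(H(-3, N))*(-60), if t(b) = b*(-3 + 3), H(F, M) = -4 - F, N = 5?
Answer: 0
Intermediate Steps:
t(b) = 0 (t(b) = b*0 = 0)
-14*t(H(-3, N))*(-60) = -14*0*(-60) = 0*(-60) = 0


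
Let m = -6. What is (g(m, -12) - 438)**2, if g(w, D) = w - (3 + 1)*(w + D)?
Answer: 138384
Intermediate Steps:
g(w, D) = -4*D - 3*w (g(w, D) = w - 4*(D + w) = w - (4*D + 4*w) = w + (-4*D - 4*w) = -4*D - 3*w)
(g(m, -12) - 438)**2 = ((-4*(-12) - 3*(-6)) - 438)**2 = ((48 + 18) - 438)**2 = (66 - 438)**2 = (-372)**2 = 138384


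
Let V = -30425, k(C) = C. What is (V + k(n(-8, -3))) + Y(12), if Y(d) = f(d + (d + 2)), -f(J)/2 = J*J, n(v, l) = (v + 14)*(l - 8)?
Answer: -31843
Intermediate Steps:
n(v, l) = (-8 + l)*(14 + v) (n(v, l) = (14 + v)*(-8 + l) = (-8 + l)*(14 + v))
f(J) = -2*J² (f(J) = -2*J*J = -2*J²)
Y(d) = -2*(2 + 2*d)² (Y(d) = -2*(d + (d + 2))² = -2*(d + (2 + d))² = -2*(2 + 2*d)²)
(V + k(n(-8, -3))) + Y(12) = (-30425 + (-112 - 8*(-8) + 14*(-3) - 3*(-8))) - 8*(1 + 12)² = (-30425 + (-112 + 64 - 42 + 24)) - 8*13² = (-30425 - 66) - 8*169 = -30491 - 1352 = -31843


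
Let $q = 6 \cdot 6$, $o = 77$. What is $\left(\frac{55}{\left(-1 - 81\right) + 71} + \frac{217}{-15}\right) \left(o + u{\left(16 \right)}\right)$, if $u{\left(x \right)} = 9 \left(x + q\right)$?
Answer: $- \frac{31828}{3} \approx -10609.0$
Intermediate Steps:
$q = 36$
$u{\left(x \right)} = 324 + 9 x$ ($u{\left(x \right)} = 9 \left(x + 36\right) = 9 \left(36 + x\right) = 324 + 9 x$)
$\left(\frac{55}{\left(-1 - 81\right) + 71} + \frac{217}{-15}\right) \left(o + u{\left(16 \right)}\right) = \left(\frac{55}{\left(-1 - 81\right) + 71} + \frac{217}{-15}\right) \left(77 + \left(324 + 9 \cdot 16\right)\right) = \left(\frac{55}{-82 + 71} + 217 \left(- \frac{1}{15}\right)\right) \left(77 + \left(324 + 144\right)\right) = \left(\frac{55}{-11} - \frac{217}{15}\right) \left(77 + 468\right) = \left(55 \left(- \frac{1}{11}\right) - \frac{217}{15}\right) 545 = \left(-5 - \frac{217}{15}\right) 545 = \left(- \frac{292}{15}\right) 545 = - \frac{31828}{3}$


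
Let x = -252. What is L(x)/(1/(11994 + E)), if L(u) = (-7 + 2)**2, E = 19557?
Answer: 788775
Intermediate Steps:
L(u) = 25 (L(u) = (-5)**2 = 25)
L(x)/(1/(11994 + E)) = 25/(1/(11994 + 19557)) = 25/(1/31551) = 25*31551 = 788775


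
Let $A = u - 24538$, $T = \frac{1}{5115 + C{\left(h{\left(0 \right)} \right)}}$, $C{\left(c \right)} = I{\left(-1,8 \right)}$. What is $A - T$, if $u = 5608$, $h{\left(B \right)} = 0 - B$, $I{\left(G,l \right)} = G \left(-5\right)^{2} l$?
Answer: $- \frac{93040951}{4915} \approx -18930.0$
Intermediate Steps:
$I{\left(G,l \right)} = 25 G l$ ($I{\left(G,l \right)} = G 25 l = 25 G l$)
$h{\left(B \right)} = - B$
$C{\left(c \right)} = -200$ ($C{\left(c \right)} = 25 \left(-1\right) 8 = -200$)
$T = \frac{1}{4915}$ ($T = \frac{1}{5115 - 200} = \frac{1}{4915} \approx 0.00020346$)
$A = -18930$ ($A = 5608 - 24538 = -18930$)
$A - T = -18930 - \frac{1}{4915} = - \frac{93040951}{4915}$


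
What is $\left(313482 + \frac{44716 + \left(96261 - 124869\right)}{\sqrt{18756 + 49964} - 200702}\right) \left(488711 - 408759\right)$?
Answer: $\frac{252397179882388727936}{10070306021} - \frac{1287866816 \sqrt{4295}}{10070306021} \approx 2.5064 \cdot 10^{10}$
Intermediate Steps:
$\left(313482 + \frac{44716 + \left(96261 - 124869\right)}{\sqrt{18756 + 49964} - 200702}\right) \left(488711 - 408759\right) = \left(313482 + \frac{44716 + \left(96261 - 124869\right)}{\sqrt{68720} - 200702}\right) 79952 = \left(313482 + \frac{44716 - 28608}{4 \sqrt{4295} - 200702}\right) 79952 = \left(313482 + \frac{16108}{-200702 + 4 \sqrt{4295}}\right) 79952 = 25063512864 + \frac{1287866816}{-200702 + 4 \sqrt{4295}}$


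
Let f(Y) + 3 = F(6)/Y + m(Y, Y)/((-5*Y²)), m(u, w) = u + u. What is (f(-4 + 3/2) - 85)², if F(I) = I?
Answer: 5089536/625 ≈ 8143.3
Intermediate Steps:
m(u, w) = 2*u
f(Y) = -3 + 28/(5*Y) (f(Y) = -3 + (6/Y + (2*Y)/((-5*Y²))) = -3 + (6/Y + (2*Y)*(-1/(5*Y²))) = -3 + (6/Y - 2/(5*Y)) = -3 + 28/(5*Y))
(f(-4 + 3/2) - 85)² = ((-3 + 28/(5*(-4 + 3/2))) - 85)² = ((-3 + 28/(5*(-5/2))) - 85)² = ((-3 + (28/5)*(-⅖)) - 85)² = ((-3 - 56/25) - 85)² = (-131/25 - 85)² = (-2256/25)² = 5089536/625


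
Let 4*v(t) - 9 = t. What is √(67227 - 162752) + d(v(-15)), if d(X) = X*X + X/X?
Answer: 13/4 + 5*I*√3821 ≈ 3.25 + 309.07*I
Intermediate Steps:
v(t) = 9/4 + t/4
d(X) = 1 + X² (d(X) = X² + 1 = 1 + X²)
√(67227 - 162752) + d(v(-15)) = √(67227 - 162752) + (1 + (9/4 + (¼)*(-15))²) = √(-95525) + (1 + (9/4 - 15/4)²) = 5*I*√3821 + (1 + (-3/2)²) = 5*I*√3821 + (1 + 9/4) = 5*I*√3821 + 13/4 = 13/4 + 5*I*√3821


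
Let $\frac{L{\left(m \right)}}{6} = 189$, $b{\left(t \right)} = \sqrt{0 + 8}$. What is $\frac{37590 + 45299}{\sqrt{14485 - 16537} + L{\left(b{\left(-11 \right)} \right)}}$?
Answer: $\frac{1740669}{23852} - \frac{82889 i \sqrt{57}}{214668} \approx 72.978 - 2.9152 i$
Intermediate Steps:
$b{\left(t \right)} = 2 \sqrt{2}$ ($b{\left(t \right)} = \sqrt{8} = 2 \sqrt{2}$)
$L{\left(m \right)} = 1134$ ($L{\left(m \right)} = 6 \cdot 189 = 1134$)
$\frac{37590 + 45299}{\sqrt{14485 - 16537} + L{\left(b{\left(-11 \right)} \right)}} = \frac{37590 + 45299}{\sqrt{14485 - 16537} + 1134} = \frac{82889}{\sqrt{-2052} + 1134} = \frac{82889}{6 i \sqrt{57} + 1134} = \frac{82889}{1134 + 6 i \sqrt{57}}$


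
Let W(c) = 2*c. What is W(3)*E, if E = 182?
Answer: 1092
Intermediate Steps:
W(3)*E = (2*3)*182 = 6*182 = 1092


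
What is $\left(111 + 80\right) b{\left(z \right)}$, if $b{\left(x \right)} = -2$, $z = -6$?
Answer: $-382$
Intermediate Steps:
$\left(111 + 80\right) b{\left(z \right)} = \left(111 + 80\right) \left(-2\right) = 191 \left(-2\right) = -382$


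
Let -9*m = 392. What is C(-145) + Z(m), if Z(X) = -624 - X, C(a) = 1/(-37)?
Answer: -193297/333 ≈ -580.47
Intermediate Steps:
m = -392/9 (m = -⅑*392 = -392/9 ≈ -43.556)
C(a) = -1/37
C(-145) + Z(m) = -1/37 + (-624 - 1*(-392/9)) = -1/37 + (-624 + 392/9) = -1/37 - 5224/9 = -193297/333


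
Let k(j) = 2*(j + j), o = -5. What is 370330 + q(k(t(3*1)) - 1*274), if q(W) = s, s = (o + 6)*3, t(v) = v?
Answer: 370333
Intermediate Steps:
k(j) = 4*j (k(j) = 2*(2*j) = 4*j)
s = 3 (s = (-5 + 6)*3 = 1*3 = 3)
q(W) = 3
370330 + q(k(t(3*1)) - 1*274) = 370330 + 3 = 370333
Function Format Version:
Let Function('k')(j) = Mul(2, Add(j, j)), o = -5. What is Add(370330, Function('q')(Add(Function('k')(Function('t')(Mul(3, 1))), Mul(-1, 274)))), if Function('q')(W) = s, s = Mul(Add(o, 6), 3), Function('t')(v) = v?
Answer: 370333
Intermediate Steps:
Function('k')(j) = Mul(4, j) (Function('k')(j) = Mul(2, Mul(2, j)) = Mul(4, j))
s = 3 (s = Mul(Add(-5, 6), 3) = Mul(1, 3) = 3)
Function('q')(W) = 3
Add(370330, Function('q')(Add(Function('k')(Function('t')(Mul(3, 1))), Mul(-1, 274)))) = Add(370330, 3) = 370333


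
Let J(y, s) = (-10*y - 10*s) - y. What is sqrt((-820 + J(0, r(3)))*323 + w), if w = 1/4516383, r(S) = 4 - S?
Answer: I*sqrt(5468423522302377627)/4516383 ≈ 517.77*I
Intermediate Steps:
J(y, s) = -11*y - 10*s (J(y, s) = (-10*s - 10*y) - y = -11*y - 10*s)
w = 1/4516383 ≈ 2.2142e-7
sqrt((-820 + J(0, r(3)))*323 + w) = sqrt((-820 + (-11*0 - 10*(4 - 1*3)))*323 + 1/4516383) = sqrt((-820 + (0 - 10*(4 - 3)))*323 + 1/4516383) = sqrt((-820 + (0 - 10*1))*323 + 1/4516383) = sqrt((-820 + (0 - 10))*323 + 1/4516383) = sqrt((-820 - 10)*323 + 1/4516383) = sqrt(-830*323 + 1/4516383) = sqrt(-268090 + 1/4516383) = sqrt(-1210797118469/4516383) = I*sqrt(5468423522302377627)/4516383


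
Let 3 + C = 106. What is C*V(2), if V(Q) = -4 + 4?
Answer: 0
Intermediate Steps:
V(Q) = 0
C = 103 (C = -3 + 106 = 103)
C*V(2) = 103*0 = 0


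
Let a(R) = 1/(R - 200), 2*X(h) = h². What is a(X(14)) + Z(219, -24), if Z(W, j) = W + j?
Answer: 19889/102 ≈ 194.99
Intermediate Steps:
X(h) = h²/2
a(R) = 1/(-200 + R)
a(X(14)) + Z(219, -24) = 1/(-200 + (½)*14²) + (219 - 24) = 1/(-200 + (½)*196) + 195 = 1/(-200 + 98) + 195 = 1/(-102) + 195 = -1/102 + 195 = 19889/102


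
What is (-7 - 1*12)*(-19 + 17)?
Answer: 38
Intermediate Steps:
(-7 - 1*12)*(-19 + 17) = (-7 - 12)*(-2) = -19*(-2) = 38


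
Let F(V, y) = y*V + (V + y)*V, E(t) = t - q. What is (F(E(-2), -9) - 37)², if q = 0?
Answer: 9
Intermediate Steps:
E(t) = t (E(t) = t - 1*0 = t + 0 = t)
F(V, y) = V*y + V*(V + y)
(F(E(-2), -9) - 37)² = (-2*(-2 + 2*(-9)) - 37)² = (-2*(-2 - 18) - 37)² = (-2*(-20) - 37)² = (40 - 37)² = 3² = 9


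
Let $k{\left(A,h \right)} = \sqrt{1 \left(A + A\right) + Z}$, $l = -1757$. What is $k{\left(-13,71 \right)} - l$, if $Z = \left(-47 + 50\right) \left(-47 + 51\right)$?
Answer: $1757 + i \sqrt{14} \approx 1757.0 + 3.7417 i$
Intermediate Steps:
$Z = 12$ ($Z = 3 \cdot 4 = 12$)
$k{\left(A,h \right)} = \sqrt{12 + 2 A}$ ($k{\left(A,h \right)} = \sqrt{1 \left(A + A\right) + 12} = \sqrt{1 \cdot 2 A + 12} = \sqrt{2 A + 12} = \sqrt{12 + 2 A}$)
$k{\left(-13,71 \right)} - l = \sqrt{12 + 2 \left(-13\right)} - -1757 = \sqrt{12 - 26} + 1757 = \sqrt{-14} + 1757 = i \sqrt{14} + 1757 = 1757 + i \sqrt{14}$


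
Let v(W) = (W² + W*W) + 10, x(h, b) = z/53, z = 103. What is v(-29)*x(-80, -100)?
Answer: 174276/53 ≈ 3288.2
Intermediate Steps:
x(h, b) = 103/53
v(W) = 10 + 2*W² (v(W) = (W² + W²) + 10 = 2*W² + 10 = 10 + 2*W²)
v(-29)*x(-80, -100) = (10 + 2*(-29)²)*(103/53) = (10 + 2*841)*(103/53) = (10 + 1682)*(103/53) = 1692*(103/53) = 174276/53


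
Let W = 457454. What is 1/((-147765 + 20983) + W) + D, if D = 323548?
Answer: 106988264257/330672 ≈ 3.2355e+5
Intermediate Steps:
1/((-147765 + 20983) + W) + D = 1/((-147765 + 20983) + 457454) + 323548 = 1/(-126782 + 457454) + 323548 = 1/330672 + 323548 = 106988264257/330672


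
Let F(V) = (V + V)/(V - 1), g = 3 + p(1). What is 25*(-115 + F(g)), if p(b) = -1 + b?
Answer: -2800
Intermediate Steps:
g = 3 (g = 3 + (-1 + 1) = 3 + 0 = 3)
F(V) = 2*V/(-1 + V) (F(V) = (2*V)/(-1 + V) = 2*V/(-1 + V))
25*(-115 + F(g)) = 25*(-115 + 2*3/(-1 + 3)) = 25*(-115 + 2*3/2) = 25*(-115 + 2*3*(½)) = 25*(-115 + 3) = 25*(-112) = -2800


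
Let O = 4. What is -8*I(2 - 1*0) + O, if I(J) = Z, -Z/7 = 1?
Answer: 60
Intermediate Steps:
Z = -7 (Z = -7*1 = -7)
I(J) = -7
-8*I(2 - 1*0) + O = -8*(-7) + 4 = 56 + 4 = 60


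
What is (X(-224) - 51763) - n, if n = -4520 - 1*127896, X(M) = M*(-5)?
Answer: 81773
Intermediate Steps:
X(M) = -5*M
n = -132416 (n = -4520 - 127896 = -132416)
(X(-224) - 51763) - n = (-5*(-224) - 51763) - 1*(-132416) = (1120 - 51763) + 132416 = -50643 + 132416 = 81773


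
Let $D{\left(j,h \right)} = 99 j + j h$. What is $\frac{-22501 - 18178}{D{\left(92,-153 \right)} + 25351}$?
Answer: $- \frac{40679}{20383} \approx -1.9957$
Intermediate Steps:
$D{\left(j,h \right)} = 99 j + h j$
$\frac{-22501 - 18178}{D{\left(92,-153 \right)} + 25351} = \frac{-22501 - 18178}{92 \left(99 - 153\right) + 25351} = - \frac{40679}{92 \left(-54\right) + 25351} = - \frac{40679}{-4968 + 25351} = - \frac{40679}{20383}$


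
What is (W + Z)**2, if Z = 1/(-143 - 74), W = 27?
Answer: 34316164/47089 ≈ 728.75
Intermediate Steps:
Z = -1/217 (Z = 1/(-217) = -1/217 ≈ -0.0046083)
(W + Z)**2 = (27 - 1/217)**2 = (5858/217)**2 = 34316164/47089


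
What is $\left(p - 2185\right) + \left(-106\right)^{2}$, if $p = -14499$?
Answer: $-5448$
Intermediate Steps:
$\left(p - 2185\right) + \left(-106\right)^{2} = \left(-14499 - 2185\right) + \left(-106\right)^{2} = -16684 + 11236 = -5448$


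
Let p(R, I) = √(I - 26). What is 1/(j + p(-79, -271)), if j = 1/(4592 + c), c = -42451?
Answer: -37859/425691252658 - 4299911643*I*√33/425691252658 ≈ -8.8935e-8 - 0.058026*I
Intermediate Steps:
p(R, I) = √(-26 + I)
j = -1/37859 (j = 1/(4592 - 42451) = 1/(-37859) = -1/37859 ≈ -2.6414e-5)
1/(j + p(-79, -271)) = 1/(-1/37859 + √(-26 - 271)) = 1/(-1/37859 + √(-297)) = 1/(-1/37859 + 3*I*√33)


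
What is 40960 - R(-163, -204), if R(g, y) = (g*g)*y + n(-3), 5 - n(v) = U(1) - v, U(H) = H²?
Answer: 5461035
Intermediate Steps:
n(v) = 4 + v (n(v) = 5 - (1² - v) = 5 - (1 - v) = 5 + (-1 + v) = 4 + v)
R(g, y) = 1 + y*g² (R(g, y) = (g*g)*y + (4 - 3) = g²*y + 1 = y*g² + 1 = 1 + y*g²)
40960 - R(-163, -204) = 40960 - (1 - 204*(-163)²) = 40960 - (1 - 204*26569) = 40960 - (1 - 5420076) = 40960 - 1*(-5420075) = 40960 + 5420075 = 5461035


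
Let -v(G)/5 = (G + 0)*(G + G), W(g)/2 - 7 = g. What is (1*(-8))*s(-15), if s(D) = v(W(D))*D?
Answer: -307200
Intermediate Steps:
W(g) = 14 + 2*g
v(G) = -10*G**2 (v(G) = -5*(G + 0)*(G + G) = -5*G*2*G = -10*G**2)
s(D) = -10*D*(14 + 2*D)**2 (s(D) = (-10*(14 + 2*D)**2)*D = -10*D*(14 + 2*D)**2)
(1*(-8))*s(-15) = (1*(-8))*(-40*(-15)*(7 - 15)**2) = -(-320)*(-15)*(-8)**2 = -(-320)*(-15)*64 = -8*38400 = -307200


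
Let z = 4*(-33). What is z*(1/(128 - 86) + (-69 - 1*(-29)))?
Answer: 36938/7 ≈ 5276.9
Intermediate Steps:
z = -132
z*(1/(128 - 86) + (-69 - 1*(-29))) = -132*(1/(128 - 86) + (-69 - 1*(-29))) = -132*(1/42 + (-69 + 29)) = -132*(1/42 - 40) = -132*(-1679/42) = 36938/7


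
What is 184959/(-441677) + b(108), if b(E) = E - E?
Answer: -184959/441677 ≈ -0.41877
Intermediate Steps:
b(E) = 0
184959/(-441677) + b(108) = 184959/(-441677) + 0 = 184959*(-1/441677) + 0 = -184959/441677 + 0 = -184959/441677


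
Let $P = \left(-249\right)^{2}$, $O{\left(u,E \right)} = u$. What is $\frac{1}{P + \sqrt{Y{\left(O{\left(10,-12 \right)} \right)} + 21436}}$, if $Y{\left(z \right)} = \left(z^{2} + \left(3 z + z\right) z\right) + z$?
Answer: $\frac{62001}{3844102055} - \frac{\sqrt{21946}}{3844102055} \approx 1.609 \cdot 10^{-5}$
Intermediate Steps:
$Y{\left(z \right)} = z + 5 z^{2}$ ($Y{\left(z \right)} = \left(z^{2} + 4 z z\right) + z = \left(z^{2} + 4 z^{2}\right) + z = 5 z^{2} + z = z + 5 z^{2}$)
$P = 62001$
$\frac{1}{P + \sqrt{Y{\left(O{\left(10,-12 \right)} \right)} + 21436}} = \frac{1}{62001 + \sqrt{10 \left(1 + 5 \cdot 10\right) + 21436}} = \frac{1}{62001 + \sqrt{10 \left(1 + 50\right) + 21436}} = \frac{1}{62001 + \sqrt{10 \cdot 51 + 21436}} = \frac{1}{62001 + \sqrt{510 + 21436}} = \frac{1}{62001 + \sqrt{21946}}$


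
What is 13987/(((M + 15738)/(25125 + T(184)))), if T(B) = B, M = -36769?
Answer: -353996983/21031 ≈ -16832.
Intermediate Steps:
13987/(((M + 15738)/(25125 + T(184)))) = 13987/(((-36769 + 15738)/(25125 + 184))) = 13987/((-21031/25309)) = 13987/((-21031*1/25309)) = 13987/(-21031/25309) = 13987*(-25309/21031) = -353996983/21031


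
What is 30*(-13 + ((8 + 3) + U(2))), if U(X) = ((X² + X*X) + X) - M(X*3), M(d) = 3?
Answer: 150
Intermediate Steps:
U(X) = -3 + X + 2*X² (U(X) = ((X² + X*X) + X) - 1*3 = ((X² + X²) + X) - 3 = (2*X² + X) - 3 = (X + 2*X²) - 3 = -3 + X + 2*X²)
30*(-13 + ((8 + 3) + U(2))) = 30*(-13 + ((8 + 3) + (-3 + 2 + 2*2²))) = 30*(-13 + (11 + (-3 + 2 + 2*4))) = 30*(-13 + (11 + (-3 + 2 + 8))) = 30*(-13 + (11 + 7)) = 30*(-13 + 18) = 30*5 = 150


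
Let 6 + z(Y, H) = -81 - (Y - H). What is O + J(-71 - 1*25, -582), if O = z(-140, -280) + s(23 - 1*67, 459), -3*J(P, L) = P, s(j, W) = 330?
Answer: 135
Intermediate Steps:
z(Y, H) = -87 + H - Y (z(Y, H) = -6 + (-81 - (Y - H)) = -6 + (-81 + (H - Y)) = -6 + (-81 + H - Y) = -87 + H - Y)
J(P, L) = -P/3
O = 103 (O = (-87 - 280 - 1*(-140)) + 330 = (-87 - 280 + 140) + 330 = -227 + 330 = 103)
O + J(-71 - 1*25, -582) = 103 - (-71 - 1*25)/3 = 103 - (-71 - 25)/3 = 103 - ⅓*(-96) = 103 + 32 = 135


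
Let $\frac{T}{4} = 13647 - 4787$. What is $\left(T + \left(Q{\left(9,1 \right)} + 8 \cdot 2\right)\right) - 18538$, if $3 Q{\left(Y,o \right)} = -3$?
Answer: $16917$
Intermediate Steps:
$Q{\left(Y,o \right)} = -1$ ($Q{\left(Y,o \right)} = \frac{1}{3} \left(-3\right) = -1$)
$T = 35440$ ($T = 4 \left(13647 - 4787\right) = 4 \cdot 8860 = 35440$)
$\left(T + \left(Q{\left(9,1 \right)} + 8 \cdot 2\right)\right) - 18538 = \left(35440 + \left(-1 + 8 \cdot 2\right)\right) - 18538 = \left(35440 + \left(-1 + 16\right)\right) - 18538 = \left(35440 + 15\right) - 18538 = 35455 - 18538 = 16917$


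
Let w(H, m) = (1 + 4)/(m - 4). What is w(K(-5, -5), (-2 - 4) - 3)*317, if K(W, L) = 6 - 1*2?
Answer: -1585/13 ≈ -121.92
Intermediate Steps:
K(W, L) = 4 (K(W, L) = 6 - 2 = 4)
w(H, m) = 5/(-4 + m)
w(K(-5, -5), (-2 - 4) - 3)*317 = (5/(-4 + ((-2 - 4) - 3)))*317 = (5/(-4 + (-6 - 3)))*317 = (5/(-4 - 9))*317 = (5/(-13))*317 = (5*(-1/13))*317 = -5/13*317 = -1585/13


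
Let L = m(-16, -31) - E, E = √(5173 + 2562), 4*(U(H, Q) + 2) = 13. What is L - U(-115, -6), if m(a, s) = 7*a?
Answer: -453/4 - √7735 ≈ -201.20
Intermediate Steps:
U(H, Q) = 5/4 (U(H, Q) = -2 + (¼)*13 = -2 + 13/4 = 5/4)
E = √7735 ≈ 87.949
L = -112 - √7735 (L = 7*(-16) - √7735 = -112 - √7735 ≈ -199.95)
L - U(-115, -6) = (-112 - √7735) - 1*5/4 = (-112 - √7735) - 5/4 = -453/4 - √7735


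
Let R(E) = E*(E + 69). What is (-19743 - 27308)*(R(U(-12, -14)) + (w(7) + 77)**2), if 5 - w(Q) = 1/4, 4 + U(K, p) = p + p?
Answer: -4139782235/16 ≈ -2.5874e+8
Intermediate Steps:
U(K, p) = -4 + 2*p (U(K, p) = -4 + (p + p) = -4 + 2*p)
w(Q) = 19/4 (w(Q) = 5 - 1/4 = 19/4)
R(E) = E*(69 + E)
(-19743 - 27308)*(R(U(-12, -14)) + (w(7) + 77)**2) = (-19743 - 27308)*((-4 + 2*(-14))*(69 + (-4 + 2*(-14))) + (19/4 + 77)**2) = -47051*((-4 - 28)*(69 + (-4 - 28)) + (327/4)**2) = -47051*(-32*(69 - 32) + 106929/16) = -47051*(-32*37 + 106929/16) = -47051*(-1184 + 106929/16) = -47051*87985/16 = -4139782235/16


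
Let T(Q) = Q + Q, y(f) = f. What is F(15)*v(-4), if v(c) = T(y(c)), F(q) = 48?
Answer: -384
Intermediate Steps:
T(Q) = 2*Q
v(c) = 2*c
F(15)*v(-4) = 48*(2*(-4)) = 48*(-8) = -384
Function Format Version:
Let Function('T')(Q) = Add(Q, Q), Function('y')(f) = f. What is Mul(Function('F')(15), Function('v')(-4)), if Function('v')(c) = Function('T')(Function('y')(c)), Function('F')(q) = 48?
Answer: -384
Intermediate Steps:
Function('T')(Q) = Mul(2, Q)
Function('v')(c) = Mul(2, c)
Mul(Function('F')(15), Function('v')(-4)) = Mul(48, Mul(2, -4)) = Mul(48, -8) = -384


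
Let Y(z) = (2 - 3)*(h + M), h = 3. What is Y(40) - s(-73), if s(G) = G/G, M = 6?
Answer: -10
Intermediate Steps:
Y(z) = -9 (Y(z) = (2 - 3)*(3 + 6) = -1*9 = -9)
s(G) = 1
Y(40) - s(-73) = -9 - 1*1 = -9 - 1 = -10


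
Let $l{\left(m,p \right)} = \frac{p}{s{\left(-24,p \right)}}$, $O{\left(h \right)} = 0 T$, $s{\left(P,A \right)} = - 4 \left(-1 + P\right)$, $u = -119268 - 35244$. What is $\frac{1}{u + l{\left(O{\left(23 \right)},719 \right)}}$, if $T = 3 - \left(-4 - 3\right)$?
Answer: $- \frac{100}{15450481} \approx -6.4723 \cdot 10^{-6}$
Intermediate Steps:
$T = 10$ ($T = 3 - -7 = 3 + 7 = 10$)
$u = -154512$ ($u = -119268 - 35244 = -154512$)
$s{\left(P,A \right)} = 4 - 4 P$
$O{\left(h \right)} = 0$ ($O{\left(h \right)} = 0 \cdot 10 = 0$)
$l{\left(m,p \right)} = \frac{p}{100}$ ($l{\left(m,p \right)} = \frac{p}{4 - -96} = \frac{p}{4 + 96} = \frac{p}{100}$)
$\frac{1}{u + l{\left(O{\left(23 \right)},719 \right)}} = \frac{1}{-154512 + \frac{1}{100} \cdot 719} = \frac{1}{-154512 + \frac{719}{100}} = \frac{1}{- \frac{15450481}{100}} = - \frac{100}{15450481}$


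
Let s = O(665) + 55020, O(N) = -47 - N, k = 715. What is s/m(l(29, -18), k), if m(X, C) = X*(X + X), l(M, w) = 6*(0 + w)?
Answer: 13577/5832 ≈ 2.3280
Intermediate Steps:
l(M, w) = 6*w
m(X, C) = 2*X² (m(X, C) = X*(2*X) = 2*X²)
s = 54308 (s = (-47 - 1*665) + 55020 = (-47 - 665) + 55020 = -712 + 55020 = 54308)
s/m(l(29, -18), k) = 54308/((2*(6*(-18))²)) = 54308/((2*(-108)²)) = 54308/((2*11664)) = 54308/23328 = 54308*(1/23328) = 13577/5832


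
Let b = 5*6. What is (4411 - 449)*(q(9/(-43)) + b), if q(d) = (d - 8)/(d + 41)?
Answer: 103540927/877 ≈ 1.1806e+5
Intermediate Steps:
b = 30
q(d) = (-8 + d)/(41 + d)
(4411 - 449)*(q(9/(-43)) + b) = (4411 - 449)*((-8 + 9/(-43))/(41 + 9/(-43)) + 30) = 3962*((-8 + 9*(-1/43))/(41 + 9*(-1/43)) + 30) = 3962*((-8 - 9/43)/(41 - 9/43) + 30) = 3962*(-353/43/(1754/43) + 30) = 3962*((43/1754)*(-353/43) + 30) = 3962*(-353/1754 + 30) = 3962*(52267/1754) = 103540927/877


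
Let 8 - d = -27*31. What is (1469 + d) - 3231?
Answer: -917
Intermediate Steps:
d = 845 (d = 8 - (-27)*31 = 8 - 1*(-837) = 8 + 837 = 845)
(1469 + d) - 3231 = (1469 + 845) - 3231 = 2314 - 3231 = -917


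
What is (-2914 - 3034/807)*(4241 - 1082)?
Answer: -2479427496/269 ≈ -9.2172e+6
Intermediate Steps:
(-2914 - 3034/807)*(4241 - 1082) = (-2914 - 3034*1/807)*3159 = (-2914 - 3034/807)*3159 = -2354632/807*3159 = -2479427496/269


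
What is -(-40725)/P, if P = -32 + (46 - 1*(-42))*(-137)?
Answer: -40725/12088 ≈ -3.3690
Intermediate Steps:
P = -12088 (P = -32 + (46 + 42)*(-137) = -32 + 88*(-137) = -32 - 12056 = -12088)
-(-40725)/P = -(-40725)/(-12088) = -(-40725)*(-1)/12088 = -1*40725/12088 = -40725/12088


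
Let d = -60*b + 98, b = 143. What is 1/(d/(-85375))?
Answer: 85375/8482 ≈ 10.065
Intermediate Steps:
d = -8482 (d = -60*143 + 98 = -8580 + 98 = -8482)
1/(d/(-85375)) = 1/(-8482/(-85375)) = 1/(-8482*(-1/85375)) = 1/(8482/85375) = 85375/8482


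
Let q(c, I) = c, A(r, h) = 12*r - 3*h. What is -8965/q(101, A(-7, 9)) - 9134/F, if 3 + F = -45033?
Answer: -201412603/2274318 ≈ -88.560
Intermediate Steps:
A(r, h) = -3*h + 12*r
F = -45036 (F = -3 - 45033 = -45036)
-8965/q(101, A(-7, 9)) - 9134/F = -8965/101 - 9134/(-45036) = -8965*1/101 - 9134*(-1/45036) = -8965/101 + 4567/22518 = -201412603/2274318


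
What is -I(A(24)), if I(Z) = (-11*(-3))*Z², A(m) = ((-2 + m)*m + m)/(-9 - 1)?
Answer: -2513808/25 ≈ -1.0055e+5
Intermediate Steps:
A(m) = -m/10 - m*(-2 + m)/10 (A(m) = (m*(-2 + m) + m)/(-10) = (m + m*(-2 + m))*(-⅒) = -m/10 - m*(-2 + m)/10)
I(Z) = 33*Z²
-I(A(24)) = -33*((⅒)*24*(1 - 1*24))² = -33*((⅒)*24*(1 - 24))² = -33*((⅒)*24*(-23))² = -33*(-276/5)² = -33*76176/25 = -1*2513808/25 = -2513808/25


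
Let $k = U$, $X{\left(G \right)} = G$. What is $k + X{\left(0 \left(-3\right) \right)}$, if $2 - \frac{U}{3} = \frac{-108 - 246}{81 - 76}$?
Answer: $\frac{1092}{5} \approx 218.4$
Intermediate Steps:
$U = \frac{1092}{5}$ ($U = 6 - 3 \frac{-108 - 246}{81 - 76} = 6 - 3 \left(- \frac{354}{5}\right) = 6 - 3 \left(\left(-354\right) \frac{1}{5}\right) = 6 - - \frac{1062}{5} = 6 + \frac{1062}{5} = \frac{1092}{5} \approx 218.4$)
$k = \frac{1092}{5} \approx 218.4$
$k + X{\left(0 \left(-3\right) \right)} = \frac{1092}{5} + 0 \left(-3\right) = \frac{1092}{5} + 0 = \frac{1092}{5}$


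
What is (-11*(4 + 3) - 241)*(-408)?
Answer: 129744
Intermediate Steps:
(-11*(4 + 3) - 241)*(-408) = (-11*7 - 241)*(-408) = (-77 - 241)*(-408) = -318*(-408) = 129744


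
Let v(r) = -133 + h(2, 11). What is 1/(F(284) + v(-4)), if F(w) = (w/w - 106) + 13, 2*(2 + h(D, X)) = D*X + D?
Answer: -1/215 ≈ -0.0046512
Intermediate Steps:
h(D, X) = -2 + D/2 + D*X/2 (h(D, X) = -2 + (D*X + D)/2 = -2 + (D + D*X)/2 = -2 + (D/2 + D*X/2) = -2 + D/2 + D*X/2)
F(w) = -92 (F(w) = (1 - 106) + 13 = -105 + 13 = -92)
v(r) = -123 (v(r) = -133 + (-2 + (½)*2 + (½)*2*11) = -133 + (-2 + 1 + 11) = -133 + 10 = -123)
1/(F(284) + v(-4)) = 1/(-92 - 123) = 1/(-215) = -1/215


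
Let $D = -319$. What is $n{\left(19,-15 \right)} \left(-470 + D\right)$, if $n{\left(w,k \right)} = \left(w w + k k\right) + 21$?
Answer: $-478923$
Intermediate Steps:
$n{\left(w,k \right)} = 21 + k^{2} + w^{2}$ ($n{\left(w,k \right)} = \left(w^{2} + k^{2}\right) + 21 = \left(k^{2} + w^{2}\right) + 21 = 21 + k^{2} + w^{2}$)
$n{\left(19,-15 \right)} \left(-470 + D\right) = \left(21 + \left(-15\right)^{2} + 19^{2}\right) \left(-470 - 319\right) = \left(21 + 225 + 361\right) \left(-789\right) = 607 \left(-789\right) = -478923$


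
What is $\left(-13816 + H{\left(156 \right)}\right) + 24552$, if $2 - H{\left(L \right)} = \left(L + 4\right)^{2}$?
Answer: $-14862$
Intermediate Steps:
$H{\left(L \right)} = 2 - \left(4 + L\right)^{2}$ ($H{\left(L \right)} = 2 - \left(L + 4\right)^{2} = 2 - \left(4 + L\right)^{2}$)
$\left(-13816 + H{\left(156 \right)}\right) + 24552 = \left(-13816 + \left(2 - \left(4 + 156\right)^{2}\right)\right) + 24552 = \left(-13816 + \left(2 - 160^{2}\right)\right) + 24552 = \left(-13816 + \left(2 - 25600\right)\right) + 24552 = \left(-13816 - 25598\right) + 24552 = -39414 + 24552 = -14862$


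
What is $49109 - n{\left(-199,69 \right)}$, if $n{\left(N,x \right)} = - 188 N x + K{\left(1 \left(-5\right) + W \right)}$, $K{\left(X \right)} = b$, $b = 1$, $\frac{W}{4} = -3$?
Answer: $-2532320$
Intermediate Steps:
$W = -12$ ($W = 4 \left(-3\right) = -12$)
$K{\left(X \right)} = 1$
$n{\left(N,x \right)} = 1 - 188 N x$ ($n{\left(N,x \right)} = - 188 N x + 1 = 1 - 188 N x$)
$49109 - n{\left(-199,69 \right)} = 49109 - \left(1 - \left(-37412\right) 69\right) = 49109 - \left(1 + 2581428\right) = 49109 - 2581429 = -2532320$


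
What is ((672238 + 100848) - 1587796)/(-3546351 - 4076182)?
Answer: 814710/7622533 ≈ 0.10688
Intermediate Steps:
((672238 + 100848) - 1587796)/(-3546351 - 4076182) = (773086 - 1587796)/(-7622533) = -814710*(-1/7622533) = 814710/7622533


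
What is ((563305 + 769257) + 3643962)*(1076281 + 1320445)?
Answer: 11927364460424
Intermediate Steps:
((563305 + 769257) + 3643962)*(1076281 + 1320445) = (1332562 + 3643962)*2396726 = 4976524*2396726 = 11927364460424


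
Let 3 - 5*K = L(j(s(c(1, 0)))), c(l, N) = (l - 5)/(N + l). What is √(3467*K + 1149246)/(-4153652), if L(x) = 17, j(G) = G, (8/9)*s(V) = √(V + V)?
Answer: -√7122115/10384130 ≈ -0.00025700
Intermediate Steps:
c(l, N) = (-5 + l)/(N + l)
s(V) = 9*√2*√V/8 (s(V) = 9*√(V + V)/8 = 9*√(2*V)/8 = 9*(√2*√V)/8 = 9*√2*√V/8)
K = -14/5 (K = ⅗ - ⅕*17 = ⅗ - 17/5 = -14/5 ≈ -2.8000)
√(3467*K + 1149246)/(-4153652) = √(3467*(-14/5) + 1149246)/(-4153652) = √(-48538/5 + 1149246)*(-1/4153652) = √(5697692/5)*(-1/4153652) = (2*√7122115/5)*(-1/4153652) = -√7122115/10384130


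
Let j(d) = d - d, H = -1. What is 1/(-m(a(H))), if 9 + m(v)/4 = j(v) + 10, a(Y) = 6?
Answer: -¼ ≈ -0.25000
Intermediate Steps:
j(d) = 0
m(v) = 4 (m(v) = -36 + 4*(0 + 10) = -36 + 4*10 = -36 + 40 = 4)
1/(-m(a(H))) = 1/(-1*4) = 1/(-4) = -¼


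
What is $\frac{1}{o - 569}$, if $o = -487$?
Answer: $- \frac{1}{1056} \approx -0.00094697$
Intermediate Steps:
$\frac{1}{o - 569} = \frac{1}{-487 - 569} = \frac{1}{-1056} = - \frac{1}{1056}$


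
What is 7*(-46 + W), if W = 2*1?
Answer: -308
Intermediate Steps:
W = 2
7*(-46 + W) = 7*(-46 + 2) = 7*(-44) = -308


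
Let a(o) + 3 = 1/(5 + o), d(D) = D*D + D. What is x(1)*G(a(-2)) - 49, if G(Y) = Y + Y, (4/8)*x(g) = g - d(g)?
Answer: -115/3 ≈ -38.333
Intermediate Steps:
d(D) = D + D² (d(D) = D² + D = D + D²)
a(o) = -3 + 1/(5 + o)
x(g) = 2*g - 2*g*(1 + g) (x(g) = 2*(g - g*(1 + g)) = 2*g - 2*g*(1 + g))
G(Y) = 2*Y
x(1)*G(a(-2)) - 49 = (-2*1²)*(2*((-14 - 3*(-2))/(5 - 2))) - 49 = (-2*1)*(2*((-14 + 6)/3)) - 49 = -4*(⅓)*(-8) - 49 = -4*(-8)/3 - 49 = -2*(-16/3) - 49 = 32/3 - 49 = -115/3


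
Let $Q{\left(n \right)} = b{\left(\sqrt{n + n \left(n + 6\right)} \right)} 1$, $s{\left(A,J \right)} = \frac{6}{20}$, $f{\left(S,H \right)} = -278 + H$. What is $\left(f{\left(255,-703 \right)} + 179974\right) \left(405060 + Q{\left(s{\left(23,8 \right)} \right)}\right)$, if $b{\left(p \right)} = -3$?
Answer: $72502367601$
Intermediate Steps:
$s{\left(A,J \right)} = \frac{3}{10}$ ($s{\left(A,J \right)} = 6 \cdot \frac{1}{20} = \frac{3}{10}$)
$Q{\left(n \right)} = -3$ ($Q{\left(n \right)} = \left(-3\right) 1 = -3$)
$\left(f{\left(255,-703 \right)} + 179974\right) \left(405060 + Q{\left(s{\left(23,8 \right)} \right)}\right) = \left(\left(-278 - 703\right) + 179974\right) \left(405060 - 3\right) = \left(-981 + 179974\right) 405057 = 178993 \cdot 405057 = 72502367601$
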